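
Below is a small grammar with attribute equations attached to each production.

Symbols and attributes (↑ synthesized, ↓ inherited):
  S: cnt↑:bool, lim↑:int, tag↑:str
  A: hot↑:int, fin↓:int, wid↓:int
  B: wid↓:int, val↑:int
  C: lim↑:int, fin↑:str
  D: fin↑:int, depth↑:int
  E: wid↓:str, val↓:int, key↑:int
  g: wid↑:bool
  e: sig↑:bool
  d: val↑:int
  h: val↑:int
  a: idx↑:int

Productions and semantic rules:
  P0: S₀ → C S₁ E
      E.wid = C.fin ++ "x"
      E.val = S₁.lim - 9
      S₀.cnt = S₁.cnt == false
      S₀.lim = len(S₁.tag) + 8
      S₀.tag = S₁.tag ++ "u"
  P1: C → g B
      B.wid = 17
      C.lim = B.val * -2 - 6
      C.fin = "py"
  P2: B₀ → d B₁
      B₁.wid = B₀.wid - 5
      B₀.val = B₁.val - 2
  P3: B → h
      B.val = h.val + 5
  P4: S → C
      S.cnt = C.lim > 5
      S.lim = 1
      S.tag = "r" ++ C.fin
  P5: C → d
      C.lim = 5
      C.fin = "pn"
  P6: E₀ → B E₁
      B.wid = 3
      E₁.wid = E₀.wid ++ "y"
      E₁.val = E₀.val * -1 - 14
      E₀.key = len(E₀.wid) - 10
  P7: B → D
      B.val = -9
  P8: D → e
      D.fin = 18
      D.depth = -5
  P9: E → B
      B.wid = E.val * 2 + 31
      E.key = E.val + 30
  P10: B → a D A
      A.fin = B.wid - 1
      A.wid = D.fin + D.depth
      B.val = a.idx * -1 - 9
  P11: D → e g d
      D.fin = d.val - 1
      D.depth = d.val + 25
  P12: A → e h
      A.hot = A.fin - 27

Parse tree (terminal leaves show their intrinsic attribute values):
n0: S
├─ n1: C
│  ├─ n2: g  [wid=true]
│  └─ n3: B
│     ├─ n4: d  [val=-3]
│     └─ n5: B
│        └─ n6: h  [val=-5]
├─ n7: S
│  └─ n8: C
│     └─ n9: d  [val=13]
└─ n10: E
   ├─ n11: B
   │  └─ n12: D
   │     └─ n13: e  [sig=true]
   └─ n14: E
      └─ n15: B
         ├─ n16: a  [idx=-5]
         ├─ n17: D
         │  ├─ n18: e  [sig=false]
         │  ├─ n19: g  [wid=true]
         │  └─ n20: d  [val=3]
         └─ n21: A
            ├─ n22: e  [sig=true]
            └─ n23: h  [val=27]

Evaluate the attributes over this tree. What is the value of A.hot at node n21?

1. n2.wid = true  [terminal]
2. n3.wid = 17  [17]
3. n4.val = -3  [terminal]
4. n5.wid = 12  [B₀.wid - 5]
5. n6.val = -5  [terminal]
6. n5.val = 0  [h.val + 5]
7. n3.val = -2  [B₁.val - 2]
8. n1.lim = -2  [B.val * -2 - 6]
9. n1.fin = "py"  ["py"]
10. n9.val = 13  [terminal]
11. n8.lim = 5  [5]
12. n8.fin = "pn"  ["pn"]
13. n7.cnt = false  [C.lim > 5]
14. n7.lim = 1  [1]
15. n7.tag = "rpn"  ["r" ++ C.fin]
16. n10.wid = "pyx"  [C.fin ++ "x"]
17. n10.val = -8  [S₁.lim - 9]
18. n11.wid = 3  [3]
19. n13.sig = true  [terminal]
20. n12.fin = 18  [18]
21. n12.depth = -5  [-5]
22. n11.val = -9  [-9]
23. n14.wid = "pyxy"  [E₀.wid ++ "y"]
24. n14.val = -6  [E₀.val * -1 - 14]
25. n15.wid = 19  [E.val * 2 + 31]
26. n16.idx = -5  [terminal]
27. n18.sig = false  [terminal]
28. n19.wid = true  [terminal]
29. n20.val = 3  [terminal]
30. n17.fin = 2  [d.val - 1]
31. n17.depth = 28  [d.val + 25]
32. n21.fin = 18  [B.wid - 1]
33. n21.wid = 30  [D.fin + D.depth]
34. n22.sig = true  [terminal]
35. n23.val = 27  [terminal]
36. n21.hot = -9  [A.fin - 27]
37. n15.val = -4  [a.idx * -1 - 9]
38. n14.key = 24  [E.val + 30]
39. n10.key = -7  [len(E₀.wid) - 10]
40. n0.cnt = true  [S₁.cnt == false]
41. n0.lim = 11  [len(S₁.tag) + 8]
42. n0.tag = "rpnu"  [S₁.tag ++ "u"]

-9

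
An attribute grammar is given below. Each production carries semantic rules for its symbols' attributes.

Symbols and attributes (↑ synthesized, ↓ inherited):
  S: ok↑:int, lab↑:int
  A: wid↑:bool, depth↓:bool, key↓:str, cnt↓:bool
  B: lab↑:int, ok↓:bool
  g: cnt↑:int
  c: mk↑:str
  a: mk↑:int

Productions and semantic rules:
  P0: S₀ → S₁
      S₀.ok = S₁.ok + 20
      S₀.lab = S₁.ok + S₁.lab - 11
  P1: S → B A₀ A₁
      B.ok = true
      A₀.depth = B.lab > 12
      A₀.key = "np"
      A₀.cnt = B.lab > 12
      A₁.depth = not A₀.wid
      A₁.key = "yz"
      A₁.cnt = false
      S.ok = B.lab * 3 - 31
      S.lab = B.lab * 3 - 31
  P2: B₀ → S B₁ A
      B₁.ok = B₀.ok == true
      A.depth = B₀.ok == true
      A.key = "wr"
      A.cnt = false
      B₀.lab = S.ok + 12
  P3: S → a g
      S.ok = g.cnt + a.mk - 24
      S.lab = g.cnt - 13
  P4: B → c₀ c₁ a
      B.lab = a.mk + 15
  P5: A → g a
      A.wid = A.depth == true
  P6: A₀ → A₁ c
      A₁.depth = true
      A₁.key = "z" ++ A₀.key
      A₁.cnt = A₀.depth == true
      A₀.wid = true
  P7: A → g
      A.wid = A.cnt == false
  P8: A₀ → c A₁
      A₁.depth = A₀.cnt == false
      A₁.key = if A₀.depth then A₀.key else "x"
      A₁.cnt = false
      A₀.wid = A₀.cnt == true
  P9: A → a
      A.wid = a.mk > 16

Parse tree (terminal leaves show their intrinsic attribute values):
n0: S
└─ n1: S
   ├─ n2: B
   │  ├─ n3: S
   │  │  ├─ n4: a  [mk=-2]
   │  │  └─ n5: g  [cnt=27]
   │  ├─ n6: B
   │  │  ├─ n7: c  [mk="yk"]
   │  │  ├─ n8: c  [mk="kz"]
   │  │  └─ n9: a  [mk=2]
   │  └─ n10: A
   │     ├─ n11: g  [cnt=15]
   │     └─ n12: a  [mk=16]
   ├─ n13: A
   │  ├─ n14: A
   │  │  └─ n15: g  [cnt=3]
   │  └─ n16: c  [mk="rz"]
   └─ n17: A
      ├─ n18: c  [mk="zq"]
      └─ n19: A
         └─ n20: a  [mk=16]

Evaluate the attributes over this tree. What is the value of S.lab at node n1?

8

1. n2.ok = true  [true]
2. n4.mk = -2  [terminal]
3. n5.cnt = 27  [terminal]
4. n3.ok = 1  [g.cnt + a.mk - 24]
5. n3.lab = 14  [g.cnt - 13]
6. n6.ok = true  [B₀.ok == true]
7. n7.mk = "yk"  [terminal]
8. n8.mk = "kz"  [terminal]
9. n9.mk = 2  [terminal]
10. n6.lab = 17  [a.mk + 15]
11. n10.depth = true  [B₀.ok == true]
12. n10.key = "wr"  ["wr"]
13. n10.cnt = false  [false]
14. n11.cnt = 15  [terminal]
15. n12.mk = 16  [terminal]
16. n10.wid = true  [A.depth == true]
17. n2.lab = 13  [S.ok + 12]
18. n13.depth = true  [B.lab > 12]
19. n13.key = "np"  ["np"]
20. n13.cnt = true  [B.lab > 12]
21. n14.depth = true  [true]
22. n14.key = "znp"  ["z" ++ A₀.key]
23. n14.cnt = true  [A₀.depth == true]
24. n15.cnt = 3  [terminal]
25. n14.wid = false  [A.cnt == false]
26. n16.mk = "rz"  [terminal]
27. n13.wid = true  [true]
28. n17.depth = false  [not A₀.wid]
29. n17.key = "yz"  ["yz"]
30. n17.cnt = false  [false]
31. n18.mk = "zq"  [terminal]
32. n19.depth = true  [A₀.cnt == false]
33. n19.key = "x"  [if A₀.depth then A₀.key else "x"]
34. n19.cnt = false  [false]
35. n20.mk = 16  [terminal]
36. n19.wid = false  [a.mk > 16]
37. n17.wid = false  [A₀.cnt == true]
38. n1.ok = 8  [B.lab * 3 - 31]
39. n1.lab = 8  [B.lab * 3 - 31]
40. n0.ok = 28  [S₁.ok + 20]
41. n0.lab = 5  [S₁.ok + S₁.lab - 11]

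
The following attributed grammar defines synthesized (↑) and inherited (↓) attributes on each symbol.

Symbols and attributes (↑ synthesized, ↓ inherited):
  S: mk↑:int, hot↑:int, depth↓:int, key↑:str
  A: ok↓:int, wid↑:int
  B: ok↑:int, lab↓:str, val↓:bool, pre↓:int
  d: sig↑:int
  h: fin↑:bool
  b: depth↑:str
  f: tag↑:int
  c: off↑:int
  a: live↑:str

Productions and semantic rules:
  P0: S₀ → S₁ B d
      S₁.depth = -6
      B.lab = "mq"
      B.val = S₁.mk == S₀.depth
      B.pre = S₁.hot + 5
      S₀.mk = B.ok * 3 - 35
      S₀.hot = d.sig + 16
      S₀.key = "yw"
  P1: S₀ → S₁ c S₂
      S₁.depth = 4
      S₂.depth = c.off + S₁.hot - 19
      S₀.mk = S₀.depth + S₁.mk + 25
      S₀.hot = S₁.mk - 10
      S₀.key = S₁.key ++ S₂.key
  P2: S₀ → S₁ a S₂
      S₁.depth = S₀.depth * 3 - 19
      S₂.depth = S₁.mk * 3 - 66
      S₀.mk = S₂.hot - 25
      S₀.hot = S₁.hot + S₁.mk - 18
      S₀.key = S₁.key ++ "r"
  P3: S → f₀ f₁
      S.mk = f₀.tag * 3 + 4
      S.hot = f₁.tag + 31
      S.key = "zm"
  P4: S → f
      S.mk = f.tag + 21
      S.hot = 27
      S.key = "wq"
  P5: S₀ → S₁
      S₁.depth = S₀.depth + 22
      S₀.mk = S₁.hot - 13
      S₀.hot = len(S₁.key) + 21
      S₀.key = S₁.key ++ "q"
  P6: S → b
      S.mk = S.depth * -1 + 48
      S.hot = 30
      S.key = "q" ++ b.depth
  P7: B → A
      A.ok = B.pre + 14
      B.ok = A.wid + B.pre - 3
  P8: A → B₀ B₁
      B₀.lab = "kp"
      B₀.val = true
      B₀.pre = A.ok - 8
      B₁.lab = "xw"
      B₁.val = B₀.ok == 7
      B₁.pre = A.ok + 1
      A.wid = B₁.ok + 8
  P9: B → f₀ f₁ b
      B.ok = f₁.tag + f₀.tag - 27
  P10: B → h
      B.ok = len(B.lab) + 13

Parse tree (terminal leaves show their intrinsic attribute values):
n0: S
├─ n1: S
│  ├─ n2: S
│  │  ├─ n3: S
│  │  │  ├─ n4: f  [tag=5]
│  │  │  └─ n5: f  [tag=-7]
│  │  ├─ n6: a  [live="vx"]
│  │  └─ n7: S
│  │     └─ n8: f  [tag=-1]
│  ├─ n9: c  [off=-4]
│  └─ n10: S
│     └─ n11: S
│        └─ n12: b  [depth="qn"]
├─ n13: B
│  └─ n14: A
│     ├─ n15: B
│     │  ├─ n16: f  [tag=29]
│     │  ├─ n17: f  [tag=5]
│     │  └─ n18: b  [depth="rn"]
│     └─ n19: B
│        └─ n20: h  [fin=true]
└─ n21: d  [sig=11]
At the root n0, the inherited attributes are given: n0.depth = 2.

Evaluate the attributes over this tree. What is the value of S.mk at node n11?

24

1. n0.depth = 2  [given at root]
2. n1.depth = -6  [-6]
3. n2.depth = 4  [4]
4. n3.depth = -7  [S₀.depth * 3 - 19]
5. n4.tag = 5  [terminal]
6. n5.tag = -7  [terminal]
7. n3.mk = 19  [f₀.tag * 3 + 4]
8. n3.hot = 24  [f₁.tag + 31]
9. n3.key = "zm"  ["zm"]
10. n6.live = "vx"  [terminal]
11. n7.depth = -9  [S₁.mk * 3 - 66]
12. n8.tag = -1  [terminal]
13. n7.mk = 20  [f.tag + 21]
14. n7.hot = 27  [27]
15. n7.key = "wq"  ["wq"]
16. n2.mk = 2  [S₂.hot - 25]
17. n2.hot = 25  [S₁.hot + S₁.mk - 18]
18. n2.key = "zmr"  [S₁.key ++ "r"]
19. n9.off = -4  [terminal]
20. n10.depth = 2  [c.off + S₁.hot - 19]
21. n11.depth = 24  [S₀.depth + 22]
22. n12.depth = "qn"  [terminal]
23. n11.mk = 24  [S.depth * -1 + 48]
24. n11.hot = 30  [30]
25. n11.key = "qqn"  ["q" ++ b.depth]
26. n10.mk = 17  [S₁.hot - 13]
27. n10.hot = 24  [len(S₁.key) + 21]
28. n10.key = "qqnq"  [S₁.key ++ "q"]
29. n1.mk = 21  [S₀.depth + S₁.mk + 25]
30. n1.hot = -8  [S₁.mk - 10]
31. n1.key = "zmrqqnq"  [S₁.key ++ S₂.key]
32. n13.lab = "mq"  ["mq"]
33. n13.val = false  [S₁.mk == S₀.depth]
34. n13.pre = -3  [S₁.hot + 5]
35. n14.ok = 11  [B.pre + 14]
36. n15.lab = "kp"  ["kp"]
37. n15.val = true  [true]
38. n15.pre = 3  [A.ok - 8]
39. n16.tag = 29  [terminal]
40. n17.tag = 5  [terminal]
41. n18.depth = "rn"  [terminal]
42. n15.ok = 7  [f₁.tag + f₀.tag - 27]
43. n19.lab = "xw"  ["xw"]
44. n19.val = true  [B₀.ok == 7]
45. n19.pre = 12  [A.ok + 1]
46. n20.fin = true  [terminal]
47. n19.ok = 15  [len(B.lab) + 13]
48. n14.wid = 23  [B₁.ok + 8]
49. n13.ok = 17  [A.wid + B.pre - 3]
50. n21.sig = 11  [terminal]
51. n0.mk = 16  [B.ok * 3 - 35]
52. n0.hot = 27  [d.sig + 16]
53. n0.key = "yw"  ["yw"]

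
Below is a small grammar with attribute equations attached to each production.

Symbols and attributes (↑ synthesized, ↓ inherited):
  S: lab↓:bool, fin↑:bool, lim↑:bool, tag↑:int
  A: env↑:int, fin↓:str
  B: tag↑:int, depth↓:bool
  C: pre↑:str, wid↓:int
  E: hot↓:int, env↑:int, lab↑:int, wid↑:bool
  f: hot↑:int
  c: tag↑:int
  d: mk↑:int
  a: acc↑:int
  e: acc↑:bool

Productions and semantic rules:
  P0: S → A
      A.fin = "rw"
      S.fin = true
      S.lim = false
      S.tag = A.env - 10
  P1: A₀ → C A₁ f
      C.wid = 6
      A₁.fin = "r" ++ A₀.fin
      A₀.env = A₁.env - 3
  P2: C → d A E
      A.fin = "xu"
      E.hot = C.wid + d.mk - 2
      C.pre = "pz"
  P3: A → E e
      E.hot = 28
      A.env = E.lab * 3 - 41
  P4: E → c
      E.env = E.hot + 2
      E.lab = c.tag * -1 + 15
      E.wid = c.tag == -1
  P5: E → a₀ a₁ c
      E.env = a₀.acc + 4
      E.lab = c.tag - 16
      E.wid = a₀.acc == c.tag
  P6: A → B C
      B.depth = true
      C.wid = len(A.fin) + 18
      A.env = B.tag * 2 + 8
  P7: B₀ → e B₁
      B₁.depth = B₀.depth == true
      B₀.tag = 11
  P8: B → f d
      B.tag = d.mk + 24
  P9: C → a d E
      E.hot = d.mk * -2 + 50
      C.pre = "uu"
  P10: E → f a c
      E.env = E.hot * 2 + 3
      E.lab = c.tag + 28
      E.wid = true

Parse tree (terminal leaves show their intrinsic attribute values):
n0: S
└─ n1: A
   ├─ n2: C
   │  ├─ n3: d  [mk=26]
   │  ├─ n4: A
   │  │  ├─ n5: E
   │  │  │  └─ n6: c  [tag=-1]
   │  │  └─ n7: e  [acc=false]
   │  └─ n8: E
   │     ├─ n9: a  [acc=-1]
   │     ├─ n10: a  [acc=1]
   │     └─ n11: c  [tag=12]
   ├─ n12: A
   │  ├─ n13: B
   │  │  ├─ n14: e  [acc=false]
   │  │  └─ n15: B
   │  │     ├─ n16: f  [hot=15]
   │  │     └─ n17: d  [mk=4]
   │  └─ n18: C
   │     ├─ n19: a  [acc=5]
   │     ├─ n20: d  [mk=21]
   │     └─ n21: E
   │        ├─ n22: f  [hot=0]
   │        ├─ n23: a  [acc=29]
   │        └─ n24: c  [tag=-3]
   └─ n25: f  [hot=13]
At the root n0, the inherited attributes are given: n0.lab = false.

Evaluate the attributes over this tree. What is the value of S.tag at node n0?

17

1. n0.lab = false  [given at root]
2. n1.fin = "rw"  ["rw"]
3. n2.wid = 6  [6]
4. n3.mk = 26  [terminal]
5. n4.fin = "xu"  ["xu"]
6. n5.hot = 28  [28]
7. n6.tag = -1  [terminal]
8. n5.env = 30  [E.hot + 2]
9. n5.lab = 16  [c.tag * -1 + 15]
10. n5.wid = true  [c.tag == -1]
11. n7.acc = false  [terminal]
12. n4.env = 7  [E.lab * 3 - 41]
13. n8.hot = 30  [C.wid + d.mk - 2]
14. n9.acc = -1  [terminal]
15. n10.acc = 1  [terminal]
16. n11.tag = 12  [terminal]
17. n8.env = 3  [a₀.acc + 4]
18. n8.lab = -4  [c.tag - 16]
19. n8.wid = false  [a₀.acc == c.tag]
20. n2.pre = "pz"  ["pz"]
21. n12.fin = "rrw"  ["r" ++ A₀.fin]
22. n13.depth = true  [true]
23. n14.acc = false  [terminal]
24. n15.depth = true  [B₀.depth == true]
25. n16.hot = 15  [terminal]
26. n17.mk = 4  [terminal]
27. n15.tag = 28  [d.mk + 24]
28. n13.tag = 11  [11]
29. n18.wid = 21  [len(A.fin) + 18]
30. n19.acc = 5  [terminal]
31. n20.mk = 21  [terminal]
32. n21.hot = 8  [d.mk * -2 + 50]
33. n22.hot = 0  [terminal]
34. n23.acc = 29  [terminal]
35. n24.tag = -3  [terminal]
36. n21.env = 19  [E.hot * 2 + 3]
37. n21.lab = 25  [c.tag + 28]
38. n21.wid = true  [true]
39. n18.pre = "uu"  ["uu"]
40. n12.env = 30  [B.tag * 2 + 8]
41. n25.hot = 13  [terminal]
42. n1.env = 27  [A₁.env - 3]
43. n0.fin = true  [true]
44. n0.lim = false  [false]
45. n0.tag = 17  [A.env - 10]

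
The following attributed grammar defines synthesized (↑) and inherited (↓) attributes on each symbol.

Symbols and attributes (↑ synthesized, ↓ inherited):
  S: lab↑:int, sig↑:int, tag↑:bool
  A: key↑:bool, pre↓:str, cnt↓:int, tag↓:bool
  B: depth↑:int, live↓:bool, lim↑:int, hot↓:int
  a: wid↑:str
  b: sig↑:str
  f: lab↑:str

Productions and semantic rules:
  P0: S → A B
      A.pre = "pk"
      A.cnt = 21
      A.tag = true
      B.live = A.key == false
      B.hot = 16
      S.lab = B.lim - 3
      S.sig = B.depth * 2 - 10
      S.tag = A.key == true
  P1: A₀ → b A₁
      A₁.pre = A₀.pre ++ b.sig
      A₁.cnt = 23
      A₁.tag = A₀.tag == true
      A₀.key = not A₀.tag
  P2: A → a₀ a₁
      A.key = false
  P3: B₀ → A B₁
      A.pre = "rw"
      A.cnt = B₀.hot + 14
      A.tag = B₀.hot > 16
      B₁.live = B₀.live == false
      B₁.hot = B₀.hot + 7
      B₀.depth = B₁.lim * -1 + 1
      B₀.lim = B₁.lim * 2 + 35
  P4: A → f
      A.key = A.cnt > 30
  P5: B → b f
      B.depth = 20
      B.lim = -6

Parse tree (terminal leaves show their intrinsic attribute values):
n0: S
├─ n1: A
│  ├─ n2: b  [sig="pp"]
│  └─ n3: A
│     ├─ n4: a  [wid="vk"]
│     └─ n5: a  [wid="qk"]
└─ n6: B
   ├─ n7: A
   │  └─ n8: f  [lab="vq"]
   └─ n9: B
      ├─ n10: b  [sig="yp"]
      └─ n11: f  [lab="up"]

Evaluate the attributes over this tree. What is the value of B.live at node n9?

false

1. n1.pre = "pk"  ["pk"]
2. n1.cnt = 21  [21]
3. n1.tag = true  [true]
4. n2.sig = "pp"  [terminal]
5. n3.pre = "pkpp"  [A₀.pre ++ b.sig]
6. n3.cnt = 23  [23]
7. n3.tag = true  [A₀.tag == true]
8. n4.wid = "vk"  [terminal]
9. n5.wid = "qk"  [terminal]
10. n3.key = false  [false]
11. n1.key = false  [not A₀.tag]
12. n6.live = true  [A.key == false]
13. n6.hot = 16  [16]
14. n7.pre = "rw"  ["rw"]
15. n7.cnt = 30  [B₀.hot + 14]
16. n7.tag = false  [B₀.hot > 16]
17. n8.lab = "vq"  [terminal]
18. n7.key = false  [A.cnt > 30]
19. n9.live = false  [B₀.live == false]
20. n9.hot = 23  [B₀.hot + 7]
21. n10.sig = "yp"  [terminal]
22. n11.lab = "up"  [terminal]
23. n9.depth = 20  [20]
24. n9.lim = -6  [-6]
25. n6.depth = 7  [B₁.lim * -1 + 1]
26. n6.lim = 23  [B₁.lim * 2 + 35]
27. n0.lab = 20  [B.lim - 3]
28. n0.sig = 4  [B.depth * 2 - 10]
29. n0.tag = false  [A.key == true]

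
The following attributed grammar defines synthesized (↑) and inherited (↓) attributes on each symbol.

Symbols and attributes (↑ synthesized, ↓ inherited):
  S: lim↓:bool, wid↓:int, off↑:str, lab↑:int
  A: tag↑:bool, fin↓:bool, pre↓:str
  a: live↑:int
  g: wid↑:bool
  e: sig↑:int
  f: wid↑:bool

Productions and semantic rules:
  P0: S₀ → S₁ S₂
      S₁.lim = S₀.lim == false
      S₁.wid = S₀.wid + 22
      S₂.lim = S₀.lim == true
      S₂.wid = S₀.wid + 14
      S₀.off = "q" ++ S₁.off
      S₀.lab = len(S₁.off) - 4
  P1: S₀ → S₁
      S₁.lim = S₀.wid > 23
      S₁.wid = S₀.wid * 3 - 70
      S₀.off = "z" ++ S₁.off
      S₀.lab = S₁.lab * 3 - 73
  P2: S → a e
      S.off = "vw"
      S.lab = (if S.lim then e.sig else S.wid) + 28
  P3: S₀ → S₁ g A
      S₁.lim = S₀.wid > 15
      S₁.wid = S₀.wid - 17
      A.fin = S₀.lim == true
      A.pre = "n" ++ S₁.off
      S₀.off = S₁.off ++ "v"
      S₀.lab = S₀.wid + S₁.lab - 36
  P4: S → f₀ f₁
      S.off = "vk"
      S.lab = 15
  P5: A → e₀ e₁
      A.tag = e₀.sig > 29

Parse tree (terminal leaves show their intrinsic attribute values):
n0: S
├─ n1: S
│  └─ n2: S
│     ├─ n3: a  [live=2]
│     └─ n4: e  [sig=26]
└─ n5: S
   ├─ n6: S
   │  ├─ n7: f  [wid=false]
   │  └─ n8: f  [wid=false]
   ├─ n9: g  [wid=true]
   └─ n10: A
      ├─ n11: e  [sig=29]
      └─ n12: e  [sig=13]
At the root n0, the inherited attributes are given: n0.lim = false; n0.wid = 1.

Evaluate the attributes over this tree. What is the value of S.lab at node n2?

27

1. n0.lim = false  [given at root]
2. n0.wid = 1  [given at root]
3. n1.lim = true  [S₀.lim == false]
4. n1.wid = 23  [S₀.wid + 22]
5. n2.lim = false  [S₀.wid > 23]
6. n2.wid = -1  [S₀.wid * 3 - 70]
7. n3.live = 2  [terminal]
8. n4.sig = 26  [terminal]
9. n2.off = "vw"  ["vw"]
10. n2.lab = 27  [(if S.lim then e.sig else S.wid) + 28]
11. n1.off = "zvw"  ["z" ++ S₁.off]
12. n1.lab = 8  [S₁.lab * 3 - 73]
13. n5.lim = false  [S₀.lim == true]
14. n5.wid = 15  [S₀.wid + 14]
15. n6.lim = false  [S₀.wid > 15]
16. n6.wid = -2  [S₀.wid - 17]
17. n7.wid = false  [terminal]
18. n8.wid = false  [terminal]
19. n6.off = "vk"  ["vk"]
20. n6.lab = 15  [15]
21. n9.wid = true  [terminal]
22. n10.fin = false  [S₀.lim == true]
23. n10.pre = "nvk"  ["n" ++ S₁.off]
24. n11.sig = 29  [terminal]
25. n12.sig = 13  [terminal]
26. n10.tag = false  [e₀.sig > 29]
27. n5.off = "vkv"  [S₁.off ++ "v"]
28. n5.lab = -6  [S₀.wid + S₁.lab - 36]
29. n0.off = "qzvw"  ["q" ++ S₁.off]
30. n0.lab = -1  [len(S₁.off) - 4]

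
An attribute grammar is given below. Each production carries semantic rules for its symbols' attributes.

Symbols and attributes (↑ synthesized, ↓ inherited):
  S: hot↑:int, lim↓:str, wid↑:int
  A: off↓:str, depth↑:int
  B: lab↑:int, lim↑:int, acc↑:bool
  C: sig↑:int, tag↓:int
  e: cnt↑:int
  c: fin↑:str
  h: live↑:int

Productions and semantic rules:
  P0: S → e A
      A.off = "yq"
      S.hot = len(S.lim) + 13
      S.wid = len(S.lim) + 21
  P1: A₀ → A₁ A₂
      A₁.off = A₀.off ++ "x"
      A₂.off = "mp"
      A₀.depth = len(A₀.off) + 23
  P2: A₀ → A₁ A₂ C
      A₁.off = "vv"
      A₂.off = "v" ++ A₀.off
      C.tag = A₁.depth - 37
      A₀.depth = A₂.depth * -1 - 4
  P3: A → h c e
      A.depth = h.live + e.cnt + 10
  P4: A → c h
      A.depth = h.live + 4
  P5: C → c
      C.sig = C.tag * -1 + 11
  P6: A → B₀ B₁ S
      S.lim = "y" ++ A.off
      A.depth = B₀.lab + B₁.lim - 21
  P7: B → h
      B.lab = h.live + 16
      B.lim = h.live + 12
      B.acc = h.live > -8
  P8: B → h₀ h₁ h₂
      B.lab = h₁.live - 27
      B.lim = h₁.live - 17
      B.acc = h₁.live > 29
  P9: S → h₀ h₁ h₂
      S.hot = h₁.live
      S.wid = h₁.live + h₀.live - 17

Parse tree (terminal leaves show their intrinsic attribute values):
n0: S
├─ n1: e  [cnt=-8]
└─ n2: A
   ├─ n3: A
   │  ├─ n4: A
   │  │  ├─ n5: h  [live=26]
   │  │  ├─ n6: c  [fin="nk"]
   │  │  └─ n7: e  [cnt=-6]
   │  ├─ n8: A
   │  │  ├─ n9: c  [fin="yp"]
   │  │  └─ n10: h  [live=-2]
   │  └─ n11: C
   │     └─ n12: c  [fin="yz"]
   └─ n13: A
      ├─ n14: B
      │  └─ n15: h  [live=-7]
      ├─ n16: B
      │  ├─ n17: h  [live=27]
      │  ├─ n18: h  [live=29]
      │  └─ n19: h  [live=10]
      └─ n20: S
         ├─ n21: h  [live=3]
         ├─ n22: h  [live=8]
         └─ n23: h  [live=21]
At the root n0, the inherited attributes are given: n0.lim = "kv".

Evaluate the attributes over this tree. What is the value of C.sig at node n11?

18

1. n0.lim = "kv"  [given at root]
2. n1.cnt = -8  [terminal]
3. n2.off = "yq"  ["yq"]
4. n3.off = "yqx"  [A₀.off ++ "x"]
5. n4.off = "vv"  ["vv"]
6. n5.live = 26  [terminal]
7. n6.fin = "nk"  [terminal]
8. n7.cnt = -6  [terminal]
9. n4.depth = 30  [h.live + e.cnt + 10]
10. n8.off = "vyqx"  ["v" ++ A₀.off]
11. n9.fin = "yp"  [terminal]
12. n10.live = -2  [terminal]
13. n8.depth = 2  [h.live + 4]
14. n11.tag = -7  [A₁.depth - 37]
15. n12.fin = "yz"  [terminal]
16. n11.sig = 18  [C.tag * -1 + 11]
17. n3.depth = -6  [A₂.depth * -1 - 4]
18. n13.off = "mp"  ["mp"]
19. n15.live = -7  [terminal]
20. n14.lab = 9  [h.live + 16]
21. n14.lim = 5  [h.live + 12]
22. n14.acc = true  [h.live > -8]
23. n17.live = 27  [terminal]
24. n18.live = 29  [terminal]
25. n19.live = 10  [terminal]
26. n16.lab = 2  [h₁.live - 27]
27. n16.lim = 12  [h₁.live - 17]
28. n16.acc = false  [h₁.live > 29]
29. n20.lim = "ymp"  ["y" ++ A.off]
30. n21.live = 3  [terminal]
31. n22.live = 8  [terminal]
32. n23.live = 21  [terminal]
33. n20.hot = 8  [h₁.live]
34. n20.wid = -6  [h₁.live + h₀.live - 17]
35. n13.depth = 0  [B₀.lab + B₁.lim - 21]
36. n2.depth = 25  [len(A₀.off) + 23]
37. n0.hot = 15  [len(S.lim) + 13]
38. n0.wid = 23  [len(S.lim) + 21]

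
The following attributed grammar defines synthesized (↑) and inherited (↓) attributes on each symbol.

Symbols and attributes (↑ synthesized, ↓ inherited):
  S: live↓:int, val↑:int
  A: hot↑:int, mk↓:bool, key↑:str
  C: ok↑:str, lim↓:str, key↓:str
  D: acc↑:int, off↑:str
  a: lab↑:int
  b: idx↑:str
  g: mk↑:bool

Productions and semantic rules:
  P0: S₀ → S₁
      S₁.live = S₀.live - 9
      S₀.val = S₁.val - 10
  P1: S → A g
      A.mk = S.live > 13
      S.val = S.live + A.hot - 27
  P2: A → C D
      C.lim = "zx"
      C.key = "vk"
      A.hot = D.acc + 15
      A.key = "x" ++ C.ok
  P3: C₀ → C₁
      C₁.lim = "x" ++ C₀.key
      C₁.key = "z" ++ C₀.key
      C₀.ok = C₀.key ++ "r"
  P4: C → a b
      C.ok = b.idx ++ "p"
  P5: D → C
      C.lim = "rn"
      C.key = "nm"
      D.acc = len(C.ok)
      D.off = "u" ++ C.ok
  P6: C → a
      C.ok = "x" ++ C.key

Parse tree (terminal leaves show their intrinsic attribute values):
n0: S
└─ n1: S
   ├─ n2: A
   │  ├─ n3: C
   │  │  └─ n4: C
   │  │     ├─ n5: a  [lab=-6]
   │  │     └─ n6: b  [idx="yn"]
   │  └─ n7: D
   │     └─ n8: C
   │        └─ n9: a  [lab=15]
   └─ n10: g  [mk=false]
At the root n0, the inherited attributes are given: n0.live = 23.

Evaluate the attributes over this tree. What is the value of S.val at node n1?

1. n0.live = 23  [given at root]
2. n1.live = 14  [S₀.live - 9]
3. n2.mk = true  [S.live > 13]
4. n3.lim = "zx"  ["zx"]
5. n3.key = "vk"  ["vk"]
6. n4.lim = "xvk"  ["x" ++ C₀.key]
7. n4.key = "zvk"  ["z" ++ C₀.key]
8. n5.lab = -6  [terminal]
9. n6.idx = "yn"  [terminal]
10. n4.ok = "ynp"  [b.idx ++ "p"]
11. n3.ok = "vkr"  [C₀.key ++ "r"]
12. n8.lim = "rn"  ["rn"]
13. n8.key = "nm"  ["nm"]
14. n9.lab = 15  [terminal]
15. n8.ok = "xnm"  ["x" ++ C.key]
16. n7.acc = 3  [len(C.ok)]
17. n7.off = "uxnm"  ["u" ++ C.ok]
18. n2.hot = 18  [D.acc + 15]
19. n2.key = "xvkr"  ["x" ++ C.ok]
20. n10.mk = false  [terminal]
21. n1.val = 5  [S.live + A.hot - 27]
22. n0.val = -5  [S₁.val - 10]

5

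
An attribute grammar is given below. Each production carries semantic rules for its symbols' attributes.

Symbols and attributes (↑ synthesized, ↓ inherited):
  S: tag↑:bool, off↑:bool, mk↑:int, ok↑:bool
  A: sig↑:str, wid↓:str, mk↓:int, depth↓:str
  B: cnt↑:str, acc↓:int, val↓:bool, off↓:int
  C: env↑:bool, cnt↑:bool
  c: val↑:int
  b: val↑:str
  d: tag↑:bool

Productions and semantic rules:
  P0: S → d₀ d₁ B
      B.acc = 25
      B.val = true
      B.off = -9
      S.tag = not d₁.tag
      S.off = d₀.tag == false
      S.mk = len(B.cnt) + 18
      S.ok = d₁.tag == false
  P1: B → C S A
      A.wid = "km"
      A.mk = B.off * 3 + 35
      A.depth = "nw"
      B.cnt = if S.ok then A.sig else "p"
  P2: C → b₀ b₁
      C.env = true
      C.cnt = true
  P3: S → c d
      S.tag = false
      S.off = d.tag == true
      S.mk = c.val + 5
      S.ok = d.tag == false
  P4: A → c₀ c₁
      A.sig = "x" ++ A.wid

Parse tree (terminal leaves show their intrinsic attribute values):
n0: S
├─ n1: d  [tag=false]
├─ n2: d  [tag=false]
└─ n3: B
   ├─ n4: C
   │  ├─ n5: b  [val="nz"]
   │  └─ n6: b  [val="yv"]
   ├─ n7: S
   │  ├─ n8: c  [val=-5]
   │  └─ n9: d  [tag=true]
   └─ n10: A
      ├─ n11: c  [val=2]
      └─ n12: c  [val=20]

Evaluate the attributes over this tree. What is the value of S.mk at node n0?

19

1. n1.tag = false  [terminal]
2. n2.tag = false  [terminal]
3. n3.acc = 25  [25]
4. n3.val = true  [true]
5. n3.off = -9  [-9]
6. n5.val = "nz"  [terminal]
7. n6.val = "yv"  [terminal]
8. n4.env = true  [true]
9. n4.cnt = true  [true]
10. n8.val = -5  [terminal]
11. n9.tag = true  [terminal]
12. n7.tag = false  [false]
13. n7.off = true  [d.tag == true]
14. n7.mk = 0  [c.val + 5]
15. n7.ok = false  [d.tag == false]
16. n10.wid = "km"  ["km"]
17. n10.mk = 8  [B.off * 3 + 35]
18. n10.depth = "nw"  ["nw"]
19. n11.val = 2  [terminal]
20. n12.val = 20  [terminal]
21. n10.sig = "xkm"  ["x" ++ A.wid]
22. n3.cnt = "p"  [if S.ok then A.sig else "p"]
23. n0.tag = true  [not d₁.tag]
24. n0.off = true  [d₀.tag == false]
25. n0.mk = 19  [len(B.cnt) + 18]
26. n0.ok = true  [d₁.tag == false]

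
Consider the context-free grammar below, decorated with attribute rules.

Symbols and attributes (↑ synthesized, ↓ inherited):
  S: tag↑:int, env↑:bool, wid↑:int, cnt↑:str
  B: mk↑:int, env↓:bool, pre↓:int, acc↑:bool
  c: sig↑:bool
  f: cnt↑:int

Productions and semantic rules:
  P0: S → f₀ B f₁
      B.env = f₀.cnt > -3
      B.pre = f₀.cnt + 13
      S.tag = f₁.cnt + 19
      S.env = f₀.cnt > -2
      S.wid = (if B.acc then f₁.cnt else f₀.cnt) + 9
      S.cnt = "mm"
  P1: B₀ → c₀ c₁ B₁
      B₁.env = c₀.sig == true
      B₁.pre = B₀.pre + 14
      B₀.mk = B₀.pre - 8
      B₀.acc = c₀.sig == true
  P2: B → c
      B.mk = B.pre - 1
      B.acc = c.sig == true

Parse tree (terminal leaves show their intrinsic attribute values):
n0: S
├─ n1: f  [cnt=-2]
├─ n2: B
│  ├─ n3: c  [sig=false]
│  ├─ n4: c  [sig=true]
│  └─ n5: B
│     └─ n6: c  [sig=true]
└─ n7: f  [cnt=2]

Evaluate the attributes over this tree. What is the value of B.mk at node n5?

24

1. n1.cnt = -2  [terminal]
2. n2.env = true  [f₀.cnt > -3]
3. n2.pre = 11  [f₀.cnt + 13]
4. n3.sig = false  [terminal]
5. n4.sig = true  [terminal]
6. n5.env = false  [c₀.sig == true]
7. n5.pre = 25  [B₀.pre + 14]
8. n6.sig = true  [terminal]
9. n5.mk = 24  [B.pre - 1]
10. n5.acc = true  [c.sig == true]
11. n2.mk = 3  [B₀.pre - 8]
12. n2.acc = false  [c₀.sig == true]
13. n7.cnt = 2  [terminal]
14. n0.tag = 21  [f₁.cnt + 19]
15. n0.env = false  [f₀.cnt > -2]
16. n0.wid = 7  [(if B.acc then f₁.cnt else f₀.cnt) + 9]
17. n0.cnt = "mm"  ["mm"]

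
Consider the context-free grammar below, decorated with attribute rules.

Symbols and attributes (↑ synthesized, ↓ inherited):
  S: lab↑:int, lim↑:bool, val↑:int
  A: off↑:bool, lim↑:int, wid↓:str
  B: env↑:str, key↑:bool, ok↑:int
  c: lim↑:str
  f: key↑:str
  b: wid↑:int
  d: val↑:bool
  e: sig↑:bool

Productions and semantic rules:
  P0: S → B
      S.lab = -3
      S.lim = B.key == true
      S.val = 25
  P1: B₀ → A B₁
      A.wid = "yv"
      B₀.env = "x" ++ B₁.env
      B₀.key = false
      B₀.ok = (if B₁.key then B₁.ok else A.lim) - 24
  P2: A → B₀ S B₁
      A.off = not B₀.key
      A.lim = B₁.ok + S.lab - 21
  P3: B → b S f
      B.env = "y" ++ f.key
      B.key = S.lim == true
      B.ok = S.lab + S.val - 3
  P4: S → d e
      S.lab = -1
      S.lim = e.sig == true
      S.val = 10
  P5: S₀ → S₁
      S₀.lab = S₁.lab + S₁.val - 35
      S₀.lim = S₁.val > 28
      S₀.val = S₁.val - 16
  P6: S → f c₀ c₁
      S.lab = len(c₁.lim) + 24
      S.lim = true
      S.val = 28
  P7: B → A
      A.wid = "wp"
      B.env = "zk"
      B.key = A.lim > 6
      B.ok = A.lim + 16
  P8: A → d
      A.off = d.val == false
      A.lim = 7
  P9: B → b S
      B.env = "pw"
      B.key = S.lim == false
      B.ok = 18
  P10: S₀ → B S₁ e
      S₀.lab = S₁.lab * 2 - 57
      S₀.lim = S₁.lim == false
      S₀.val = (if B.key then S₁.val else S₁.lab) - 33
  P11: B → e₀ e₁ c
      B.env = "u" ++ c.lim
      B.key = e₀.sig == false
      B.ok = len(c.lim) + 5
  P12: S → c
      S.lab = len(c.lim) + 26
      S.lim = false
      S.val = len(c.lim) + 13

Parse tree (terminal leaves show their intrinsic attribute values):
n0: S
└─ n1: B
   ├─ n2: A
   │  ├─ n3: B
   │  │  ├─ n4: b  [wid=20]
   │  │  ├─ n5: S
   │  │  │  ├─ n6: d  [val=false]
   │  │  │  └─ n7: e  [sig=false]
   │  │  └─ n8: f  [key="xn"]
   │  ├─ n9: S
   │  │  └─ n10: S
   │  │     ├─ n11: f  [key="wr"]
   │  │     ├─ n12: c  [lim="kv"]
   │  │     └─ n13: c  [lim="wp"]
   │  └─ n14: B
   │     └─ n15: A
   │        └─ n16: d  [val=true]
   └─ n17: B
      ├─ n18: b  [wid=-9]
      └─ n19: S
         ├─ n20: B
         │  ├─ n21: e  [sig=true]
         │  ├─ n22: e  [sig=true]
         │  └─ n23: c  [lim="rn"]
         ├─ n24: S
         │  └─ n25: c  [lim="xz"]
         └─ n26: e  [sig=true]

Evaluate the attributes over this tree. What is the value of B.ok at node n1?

1. n2.wid = "yv"  ["yv"]
2. n4.wid = 20  [terminal]
3. n6.val = false  [terminal]
4. n7.sig = false  [terminal]
5. n5.lab = -1  [-1]
6. n5.lim = false  [e.sig == true]
7. n5.val = 10  [10]
8. n8.key = "xn"  [terminal]
9. n3.env = "yxn"  ["y" ++ f.key]
10. n3.key = false  [S.lim == true]
11. n3.ok = 6  [S.lab + S.val - 3]
12. n11.key = "wr"  [terminal]
13. n12.lim = "kv"  [terminal]
14. n13.lim = "wp"  [terminal]
15. n10.lab = 26  [len(c₁.lim) + 24]
16. n10.lim = true  [true]
17. n10.val = 28  [28]
18. n9.lab = 19  [S₁.lab + S₁.val - 35]
19. n9.lim = false  [S₁.val > 28]
20. n9.val = 12  [S₁.val - 16]
21. n15.wid = "wp"  ["wp"]
22. n16.val = true  [terminal]
23. n15.off = false  [d.val == false]
24. n15.lim = 7  [7]
25. n14.env = "zk"  ["zk"]
26. n14.key = true  [A.lim > 6]
27. n14.ok = 23  [A.lim + 16]
28. n2.off = true  [not B₀.key]
29. n2.lim = 21  [B₁.ok + S.lab - 21]
30. n18.wid = -9  [terminal]
31. n21.sig = true  [terminal]
32. n22.sig = true  [terminal]
33. n23.lim = "rn"  [terminal]
34. n20.env = "urn"  ["u" ++ c.lim]
35. n20.key = false  [e₀.sig == false]
36. n20.ok = 7  [len(c.lim) + 5]
37. n25.lim = "xz"  [terminal]
38. n24.lab = 28  [len(c.lim) + 26]
39. n24.lim = false  [false]
40. n24.val = 15  [len(c.lim) + 13]
41. n26.sig = true  [terminal]
42. n19.lab = -1  [S₁.lab * 2 - 57]
43. n19.lim = true  [S₁.lim == false]
44. n19.val = -5  [(if B.key then S₁.val else S₁.lab) - 33]
45. n17.env = "pw"  ["pw"]
46. n17.key = false  [S.lim == false]
47. n17.ok = 18  [18]
48. n1.env = "xpw"  ["x" ++ B₁.env]
49. n1.key = false  [false]
50. n1.ok = -3  [(if B₁.key then B₁.ok else A.lim) - 24]
51. n0.lab = -3  [-3]
52. n0.lim = false  [B.key == true]
53. n0.val = 25  [25]

-3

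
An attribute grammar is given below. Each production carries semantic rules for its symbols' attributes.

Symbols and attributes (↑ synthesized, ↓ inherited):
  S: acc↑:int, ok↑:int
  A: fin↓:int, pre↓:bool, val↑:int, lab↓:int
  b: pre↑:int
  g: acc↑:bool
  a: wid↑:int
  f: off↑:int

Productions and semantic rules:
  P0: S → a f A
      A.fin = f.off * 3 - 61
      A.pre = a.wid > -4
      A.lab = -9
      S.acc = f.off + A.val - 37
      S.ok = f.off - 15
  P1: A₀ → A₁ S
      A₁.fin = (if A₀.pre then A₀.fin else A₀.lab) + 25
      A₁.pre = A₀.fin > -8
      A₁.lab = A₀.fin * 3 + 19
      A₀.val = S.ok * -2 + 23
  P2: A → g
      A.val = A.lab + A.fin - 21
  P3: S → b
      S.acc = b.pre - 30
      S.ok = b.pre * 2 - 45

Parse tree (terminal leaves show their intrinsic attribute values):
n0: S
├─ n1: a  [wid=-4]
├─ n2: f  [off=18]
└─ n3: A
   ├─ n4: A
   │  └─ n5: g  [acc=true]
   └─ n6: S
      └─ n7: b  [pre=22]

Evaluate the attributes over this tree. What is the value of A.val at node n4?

1. n1.wid = -4  [terminal]
2. n2.off = 18  [terminal]
3. n3.fin = -7  [f.off * 3 - 61]
4. n3.pre = false  [a.wid > -4]
5. n3.lab = -9  [-9]
6. n4.fin = 16  [(if A₀.pre then A₀.fin else A₀.lab) + 25]
7. n4.pre = true  [A₀.fin > -8]
8. n4.lab = -2  [A₀.fin * 3 + 19]
9. n5.acc = true  [terminal]
10. n4.val = -7  [A.lab + A.fin - 21]
11. n7.pre = 22  [terminal]
12. n6.acc = -8  [b.pre - 30]
13. n6.ok = -1  [b.pre * 2 - 45]
14. n3.val = 25  [S.ok * -2 + 23]
15. n0.acc = 6  [f.off + A.val - 37]
16. n0.ok = 3  [f.off - 15]

-7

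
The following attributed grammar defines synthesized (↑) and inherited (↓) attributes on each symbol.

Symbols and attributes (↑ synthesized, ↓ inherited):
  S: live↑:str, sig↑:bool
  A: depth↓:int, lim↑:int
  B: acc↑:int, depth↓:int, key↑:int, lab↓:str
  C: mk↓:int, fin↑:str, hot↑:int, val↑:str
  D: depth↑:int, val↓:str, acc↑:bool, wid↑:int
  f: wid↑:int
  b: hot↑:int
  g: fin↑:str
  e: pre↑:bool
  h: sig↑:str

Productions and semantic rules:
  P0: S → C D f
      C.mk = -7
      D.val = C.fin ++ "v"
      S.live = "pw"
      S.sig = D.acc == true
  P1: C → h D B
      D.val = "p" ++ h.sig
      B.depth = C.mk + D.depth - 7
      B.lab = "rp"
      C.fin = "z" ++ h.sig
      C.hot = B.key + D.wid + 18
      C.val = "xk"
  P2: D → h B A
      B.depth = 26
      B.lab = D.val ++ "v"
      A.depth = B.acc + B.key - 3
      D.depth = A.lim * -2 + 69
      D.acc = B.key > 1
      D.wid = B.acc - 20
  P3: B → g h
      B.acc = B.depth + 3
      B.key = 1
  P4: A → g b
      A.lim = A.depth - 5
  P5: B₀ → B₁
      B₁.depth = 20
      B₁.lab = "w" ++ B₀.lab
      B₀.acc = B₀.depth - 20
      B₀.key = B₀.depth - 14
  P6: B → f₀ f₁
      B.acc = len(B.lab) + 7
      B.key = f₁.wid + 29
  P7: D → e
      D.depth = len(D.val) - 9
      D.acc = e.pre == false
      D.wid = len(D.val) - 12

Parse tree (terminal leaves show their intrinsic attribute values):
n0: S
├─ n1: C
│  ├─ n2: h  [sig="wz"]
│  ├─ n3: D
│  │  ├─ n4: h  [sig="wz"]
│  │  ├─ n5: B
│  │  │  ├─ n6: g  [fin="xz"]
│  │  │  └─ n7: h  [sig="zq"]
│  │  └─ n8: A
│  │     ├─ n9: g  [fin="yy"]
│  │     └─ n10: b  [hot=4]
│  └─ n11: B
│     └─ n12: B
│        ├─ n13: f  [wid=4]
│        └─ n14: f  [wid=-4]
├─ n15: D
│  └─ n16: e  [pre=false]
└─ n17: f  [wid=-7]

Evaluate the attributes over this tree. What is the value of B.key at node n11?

-3

1. n1.mk = -7  [-7]
2. n2.sig = "wz"  [terminal]
3. n3.val = "pwz"  ["p" ++ h.sig]
4. n4.sig = "wz"  [terminal]
5. n5.depth = 26  [26]
6. n5.lab = "pwzv"  [D.val ++ "v"]
7. n6.fin = "xz"  [terminal]
8. n7.sig = "zq"  [terminal]
9. n5.acc = 29  [B.depth + 3]
10. n5.key = 1  [1]
11. n8.depth = 27  [B.acc + B.key - 3]
12. n9.fin = "yy"  [terminal]
13. n10.hot = 4  [terminal]
14. n8.lim = 22  [A.depth - 5]
15. n3.depth = 25  [A.lim * -2 + 69]
16. n3.acc = false  [B.key > 1]
17. n3.wid = 9  [B.acc - 20]
18. n11.depth = 11  [C.mk + D.depth - 7]
19. n11.lab = "rp"  ["rp"]
20. n12.depth = 20  [20]
21. n12.lab = "wrp"  ["w" ++ B₀.lab]
22. n13.wid = 4  [terminal]
23. n14.wid = -4  [terminal]
24. n12.acc = 10  [len(B.lab) + 7]
25. n12.key = 25  [f₁.wid + 29]
26. n11.acc = -9  [B₀.depth - 20]
27. n11.key = -3  [B₀.depth - 14]
28. n1.fin = "zwz"  ["z" ++ h.sig]
29. n1.hot = 24  [B.key + D.wid + 18]
30. n1.val = "xk"  ["xk"]
31. n15.val = "zwzv"  [C.fin ++ "v"]
32. n16.pre = false  [terminal]
33. n15.depth = -5  [len(D.val) - 9]
34. n15.acc = true  [e.pre == false]
35. n15.wid = -8  [len(D.val) - 12]
36. n17.wid = -7  [terminal]
37. n0.live = "pw"  ["pw"]
38. n0.sig = true  [D.acc == true]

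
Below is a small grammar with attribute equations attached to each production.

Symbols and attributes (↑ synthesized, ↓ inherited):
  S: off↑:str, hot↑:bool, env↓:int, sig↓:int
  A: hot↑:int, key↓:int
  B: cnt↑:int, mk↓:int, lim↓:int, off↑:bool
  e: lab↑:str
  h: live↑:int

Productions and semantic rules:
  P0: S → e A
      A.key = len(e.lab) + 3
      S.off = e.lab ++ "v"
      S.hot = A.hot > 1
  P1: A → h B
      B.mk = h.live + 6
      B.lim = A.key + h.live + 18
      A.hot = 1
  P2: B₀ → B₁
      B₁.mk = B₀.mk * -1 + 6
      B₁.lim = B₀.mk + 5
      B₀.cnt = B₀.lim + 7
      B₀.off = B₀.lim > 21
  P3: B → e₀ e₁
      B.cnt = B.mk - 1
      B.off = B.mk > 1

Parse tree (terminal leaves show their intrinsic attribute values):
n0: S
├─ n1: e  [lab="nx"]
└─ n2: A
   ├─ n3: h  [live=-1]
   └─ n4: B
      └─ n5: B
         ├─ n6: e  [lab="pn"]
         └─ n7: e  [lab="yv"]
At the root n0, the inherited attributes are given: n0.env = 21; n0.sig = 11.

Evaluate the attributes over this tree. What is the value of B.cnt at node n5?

1. n0.env = 21  [given at root]
2. n0.sig = 11  [given at root]
3. n1.lab = "nx"  [terminal]
4. n2.key = 5  [len(e.lab) + 3]
5. n3.live = -1  [terminal]
6. n4.mk = 5  [h.live + 6]
7. n4.lim = 22  [A.key + h.live + 18]
8. n5.mk = 1  [B₀.mk * -1 + 6]
9. n5.lim = 10  [B₀.mk + 5]
10. n6.lab = "pn"  [terminal]
11. n7.lab = "yv"  [terminal]
12. n5.cnt = 0  [B.mk - 1]
13. n5.off = false  [B.mk > 1]
14. n4.cnt = 29  [B₀.lim + 7]
15. n4.off = true  [B₀.lim > 21]
16. n2.hot = 1  [1]
17. n0.off = "nxv"  [e.lab ++ "v"]
18. n0.hot = false  [A.hot > 1]

0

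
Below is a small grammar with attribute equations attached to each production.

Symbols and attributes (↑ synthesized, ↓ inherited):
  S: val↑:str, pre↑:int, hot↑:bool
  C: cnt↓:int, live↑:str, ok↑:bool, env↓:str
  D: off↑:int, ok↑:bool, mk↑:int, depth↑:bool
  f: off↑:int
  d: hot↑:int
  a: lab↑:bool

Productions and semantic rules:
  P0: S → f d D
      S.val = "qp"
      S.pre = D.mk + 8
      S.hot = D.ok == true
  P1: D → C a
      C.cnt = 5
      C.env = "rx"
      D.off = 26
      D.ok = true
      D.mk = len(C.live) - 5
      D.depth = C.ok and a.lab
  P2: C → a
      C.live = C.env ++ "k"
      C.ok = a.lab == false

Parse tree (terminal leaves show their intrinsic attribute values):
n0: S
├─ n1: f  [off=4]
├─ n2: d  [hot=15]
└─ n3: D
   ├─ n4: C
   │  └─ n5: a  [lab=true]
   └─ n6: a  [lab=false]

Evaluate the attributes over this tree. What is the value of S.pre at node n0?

1. n1.off = 4  [terminal]
2. n2.hot = 15  [terminal]
3. n4.cnt = 5  [5]
4. n4.env = "rx"  ["rx"]
5. n5.lab = true  [terminal]
6. n4.live = "rxk"  [C.env ++ "k"]
7. n4.ok = false  [a.lab == false]
8. n6.lab = false  [terminal]
9. n3.off = 26  [26]
10. n3.ok = true  [true]
11. n3.mk = -2  [len(C.live) - 5]
12. n3.depth = false  [C.ok and a.lab]
13. n0.val = "qp"  ["qp"]
14. n0.pre = 6  [D.mk + 8]
15. n0.hot = true  [D.ok == true]

6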